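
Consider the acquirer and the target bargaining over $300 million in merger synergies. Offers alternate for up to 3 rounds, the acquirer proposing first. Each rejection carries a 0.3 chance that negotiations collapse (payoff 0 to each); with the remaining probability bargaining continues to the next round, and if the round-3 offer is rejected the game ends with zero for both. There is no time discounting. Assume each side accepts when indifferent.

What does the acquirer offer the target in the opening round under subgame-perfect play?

Round 3 (the acquirer proposes): the target will accept anything ≥ 0, so the acquirer offers 0 and keeps 300.
Round 2 (the target proposes): rejecting gives the acquirer an expected 0.7 × 300 = 210, so the target offers 210, keeping 90.
Round 1 (the acquirer proposes): rejecting gives the target an expected 0.7 × 90 = 63. The acquirer offers 63 and keeps 300 − 63 = 237.

63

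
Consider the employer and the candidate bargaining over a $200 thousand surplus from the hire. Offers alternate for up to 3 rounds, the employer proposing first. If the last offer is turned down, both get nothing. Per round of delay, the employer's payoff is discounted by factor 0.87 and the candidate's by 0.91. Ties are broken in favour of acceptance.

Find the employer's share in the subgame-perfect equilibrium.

176.34

Round 3 (the employer proposes): rejection yields 0 for the candidate; the employer offers 0 and keeps 200.
Round 2 (the candidate proposes): the employer can get 200 next round, worth 0.87 × 200 = 174 now. The candidate offers 174 and keeps 200 − 174 = 26.
Round 1 (the employer proposes): the candidate can get 26 next round, worth 0.91 × 26 = 23.66 now. The employer offers 23.66 and keeps 200 − 23.66 = 176.34.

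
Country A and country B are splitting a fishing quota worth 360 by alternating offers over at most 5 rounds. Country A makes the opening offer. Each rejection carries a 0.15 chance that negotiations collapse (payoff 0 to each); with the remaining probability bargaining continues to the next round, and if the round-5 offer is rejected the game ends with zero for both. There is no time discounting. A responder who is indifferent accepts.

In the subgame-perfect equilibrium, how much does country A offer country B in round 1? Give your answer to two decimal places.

79.06

Round 5 (country A proposes): country B will accept anything ≥ 0, so country A offers 0 and keeps 360.
Round 4 (country B proposes): rejecting gives country A an expected 0.85 × 360 = 306, so country B offers 306, keeping 54.
Round 3 (country A proposes): rejecting gives country B an expected 0.85 × 54 = 45.9, so country A offers 45.9, keeping 314.1.
Round 2 (country B proposes): rejecting gives country A an expected 0.85 × 314.1 = 266.985, so country B offers 266.985, keeping 93.015.
Round 1 (country A proposes): rejecting gives country B an expected 0.85 × 93.015 = 79.06275. Country A offers 79.06275 and keeps 360 − 79.06275 = 280.93725.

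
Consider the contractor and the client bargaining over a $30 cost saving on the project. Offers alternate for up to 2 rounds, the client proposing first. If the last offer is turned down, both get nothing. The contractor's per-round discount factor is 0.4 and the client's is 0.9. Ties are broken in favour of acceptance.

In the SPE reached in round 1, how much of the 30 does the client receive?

18

Round 2 (the contractor proposes): rejection yields 0 for the client; the contractor offers 0 and keeps 30.
Round 1 (the client proposes): the contractor can get 30 next round, worth 0.4 × 30 = 12 now; the client offers that and keeps 18.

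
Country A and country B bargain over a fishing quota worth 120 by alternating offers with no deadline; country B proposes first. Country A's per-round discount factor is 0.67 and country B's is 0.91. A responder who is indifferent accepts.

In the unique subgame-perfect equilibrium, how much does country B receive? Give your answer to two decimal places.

101.46

In a stationary SPE each proposer offers the other exactly their discounted continuation value.
If country B keeps x when proposing and country A keeps y when proposing, then x = 120 − 0.67y and y = 120 − 0.91x.
Solving: x = 120(1 − 0.67) / (1 − 0.91·0.67) = 39.6 / 0.3903 ≈ 101.4604.
Country A gets 120 − 101.4604 ≈ 18.5396.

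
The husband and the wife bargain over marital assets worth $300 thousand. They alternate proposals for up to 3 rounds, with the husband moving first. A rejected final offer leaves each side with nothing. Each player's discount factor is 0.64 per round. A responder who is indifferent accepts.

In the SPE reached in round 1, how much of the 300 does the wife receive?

Round 3 (the husband proposes): the wife will accept anything ≥ 0, so the husband offers 0 and keeps 300.
Round 2 (the wife proposes): the husband can get 300 next round, worth 0.64 × 300 = 192 now, so the wife offers 192, keeping 108.
Round 1 (the husband proposes): the wife can get 108 next round, worth 0.64 × 108 = 69.12 now, so the husband offers 69.12, keeping 230.88.

69.12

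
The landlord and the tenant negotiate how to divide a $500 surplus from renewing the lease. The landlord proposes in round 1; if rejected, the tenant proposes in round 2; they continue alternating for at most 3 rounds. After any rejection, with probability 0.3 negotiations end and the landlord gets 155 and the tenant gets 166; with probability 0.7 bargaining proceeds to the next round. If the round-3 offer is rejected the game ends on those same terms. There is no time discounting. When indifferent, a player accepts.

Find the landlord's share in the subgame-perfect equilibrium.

By backward induction:
Round 3 (the landlord proposes): the tenant gets 166 if talks fail, so the landlord offers 166 and keeps 334.
Round 2 (the tenant proposes): rejecting gives the landlord an expected 0.7 × 334 + 0.3 × 155 = 280.3, so the tenant offers 280.3, keeping 219.7.
Round 1 (the landlord proposes): rejecting gives the tenant an expected 0.7 × 219.7 + 0.3 × 166 = 203.59; the landlord offers that and keeps 296.41.

296.41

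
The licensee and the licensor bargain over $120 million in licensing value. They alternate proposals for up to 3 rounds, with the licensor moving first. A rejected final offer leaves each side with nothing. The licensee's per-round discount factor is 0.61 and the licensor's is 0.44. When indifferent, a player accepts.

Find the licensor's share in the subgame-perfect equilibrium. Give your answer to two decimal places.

Round 3 (the licensor proposes): the licensee will accept anything ≥ 0, so the licensor offers 0 and keeps 120.
Round 2 (the licensee proposes): the licensor can get 120 next round, worth 0.44 × 120 = 52.8 now. The licensee offers 52.8 and keeps 120 − 52.8 = 67.2.
Round 1 (the licensor proposes): the licensee can get 67.2 next round, worth 0.61 × 67.2 = 40.992 now, so the licensor offers 40.992, keeping 79.008.

79.01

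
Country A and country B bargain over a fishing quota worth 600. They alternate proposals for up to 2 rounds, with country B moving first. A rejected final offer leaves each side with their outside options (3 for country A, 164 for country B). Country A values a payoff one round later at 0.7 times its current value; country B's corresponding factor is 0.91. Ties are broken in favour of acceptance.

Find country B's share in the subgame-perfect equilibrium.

294.8

Round 2 (country A proposes): country B gets 164 if talks fail, so country A offers 164 and keeps 436.
Round 1 (country B proposes): country A can get 436 next round, worth 0.7 × 436 = 305.2 now; country B offers that and keeps 294.8.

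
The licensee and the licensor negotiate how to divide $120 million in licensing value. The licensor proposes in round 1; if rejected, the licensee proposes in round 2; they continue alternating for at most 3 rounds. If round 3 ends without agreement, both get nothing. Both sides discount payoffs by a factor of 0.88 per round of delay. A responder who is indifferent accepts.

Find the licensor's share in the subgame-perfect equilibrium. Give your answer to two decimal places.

Round 3 (the licensor proposes): the licensee will accept anything ≥ 0, so the licensor offers 0 and keeps 120.
Round 2 (the licensee proposes): the licensor can get 120 next round, worth 0.88 × 120 = 105.6 now; the licensee offers that and keeps 14.4.
Round 1 (the licensor proposes): the licensee can get 14.4 next round, worth 0.88 × 14.4 = 12.672 now; the licensor offers that and keeps 107.328.

107.33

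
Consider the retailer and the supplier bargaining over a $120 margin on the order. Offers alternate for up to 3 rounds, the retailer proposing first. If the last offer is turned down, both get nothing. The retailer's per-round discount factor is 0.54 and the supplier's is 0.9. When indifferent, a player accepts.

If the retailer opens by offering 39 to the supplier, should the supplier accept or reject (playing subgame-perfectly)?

Round 3 (the retailer proposes): the supplier will accept anything ≥ 0, so the retailer offers 0 and keeps 120.
Round 2 (the supplier proposes): the retailer can get 120 next round, worth 0.54 × 120 = 64.8 now, so the supplier offers 64.8, keeping 55.2.
So by rejecting in round 1, the supplier gets 55.2 next round, worth 0.9 × 55.2 = 49.68 now.
Offer 39 < 49.68, so the supplier rejects.

Reject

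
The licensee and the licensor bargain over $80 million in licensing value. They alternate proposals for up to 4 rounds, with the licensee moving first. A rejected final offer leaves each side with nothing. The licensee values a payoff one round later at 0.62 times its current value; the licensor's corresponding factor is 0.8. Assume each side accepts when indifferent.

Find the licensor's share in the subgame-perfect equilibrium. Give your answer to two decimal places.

Round 4 (the licensor proposes): the licensee will accept anything ≥ 0, so the licensor offers 0 and keeps 80.
Round 3 (the licensee proposes): the licensor can get 80 next round, worth 0.8 × 80 = 64 now, so the licensee offers 64, keeping 16.
Round 2 (the licensor proposes): the licensee can get 16 next round, worth 0.62 × 16 = 9.92 now; the licensor offers that and keeps 70.08.
Round 1 (the licensee proposes): the licensor can get 70.08 next round, worth 0.8 × 70.08 = 56.064 now, so the licensee offers 56.064, keeping 23.936.

56.06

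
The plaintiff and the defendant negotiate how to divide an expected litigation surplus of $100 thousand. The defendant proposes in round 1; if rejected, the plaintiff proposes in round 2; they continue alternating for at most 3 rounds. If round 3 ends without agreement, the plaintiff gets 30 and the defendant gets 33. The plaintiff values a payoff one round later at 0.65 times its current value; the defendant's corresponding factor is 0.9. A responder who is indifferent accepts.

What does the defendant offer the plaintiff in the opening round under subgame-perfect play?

Round 3 (the defendant proposes): the plaintiff gets 30 if talks fail, so the defendant offers 30 and keeps 70.
Round 2 (the plaintiff proposes): the defendant can get 70 next round, worth 0.9 × 70 = 63 now. The plaintiff offers 63 and keeps 100 − 63 = 37.
Round 1 (the defendant proposes): the plaintiff can get 37 next round, worth 0.65 × 37 = 24.05 now, so the defendant offers 24.05, keeping 75.95.

24.05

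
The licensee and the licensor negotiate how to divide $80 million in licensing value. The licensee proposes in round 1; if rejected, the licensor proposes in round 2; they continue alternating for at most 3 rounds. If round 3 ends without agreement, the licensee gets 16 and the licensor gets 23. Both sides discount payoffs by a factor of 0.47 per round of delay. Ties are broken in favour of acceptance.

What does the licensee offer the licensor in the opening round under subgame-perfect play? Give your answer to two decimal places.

25.01

Round 3 (the licensee proposes): the licensor gets 23 if talks fail, so the licensee offers 23 and keeps 57.
Round 2 (the licensor proposes): the licensee can get 57 next round, worth 0.47 × 57 = 26.79 now. The licensor offers 26.79 and keeps 80 − 26.79 = 53.21.
Round 1 (the licensee proposes): the licensor can get 53.21 next round, worth 0.47 × 53.21 = 25.0087 now. The licensee offers 25.0087 and keeps 80 − 25.0087 = 54.9913.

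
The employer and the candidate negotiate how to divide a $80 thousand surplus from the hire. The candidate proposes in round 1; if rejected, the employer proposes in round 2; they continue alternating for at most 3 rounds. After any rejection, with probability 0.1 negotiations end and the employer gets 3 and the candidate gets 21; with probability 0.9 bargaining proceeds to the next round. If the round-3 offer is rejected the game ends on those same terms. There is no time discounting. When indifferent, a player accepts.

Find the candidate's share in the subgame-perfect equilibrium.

Round 3 (the candidate proposes): the employer gets 3 if talks fail, so the candidate offers 3 and keeps 77.
Round 2 (the employer proposes): rejecting gives the candidate an expected 0.9 × 77 + 0.1 × 21 = 71.4. The employer offers 71.4 and keeps 80 − 71.4 = 8.6.
Round 1 (the candidate proposes): rejecting gives the employer an expected 0.9 × 8.6 + 0.1 × 3 = 8.04, so the candidate offers 8.04, keeping 71.96.

71.96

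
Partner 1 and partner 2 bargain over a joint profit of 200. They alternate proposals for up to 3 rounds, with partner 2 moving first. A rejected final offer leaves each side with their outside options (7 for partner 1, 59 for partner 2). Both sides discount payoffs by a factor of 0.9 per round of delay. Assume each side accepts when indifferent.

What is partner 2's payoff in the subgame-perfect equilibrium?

Round 3 (partner 2 proposes): partner 1 gets 7 if talks fail, so partner 2 offers 7 and keeps 193.
Round 2 (partner 1 proposes): partner 2 can get 193 next round, worth 0.9 × 193 = 173.7 now. Partner 1 offers 173.7 and keeps 200 − 173.7 = 26.3.
Round 1 (partner 2 proposes): partner 1 can get 26.3 next round, worth 0.9 × 26.3 = 23.67 now; partner 2 offers that and keeps 176.33.

176.33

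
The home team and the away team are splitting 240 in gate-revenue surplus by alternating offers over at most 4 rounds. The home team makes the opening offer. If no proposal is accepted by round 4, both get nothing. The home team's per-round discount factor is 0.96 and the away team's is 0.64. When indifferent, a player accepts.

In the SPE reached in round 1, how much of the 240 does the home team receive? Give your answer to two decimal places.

139.48

Round 4 (the away team proposes): the home team will accept anything ≥ 0, so the away team offers 0 and keeps 240.
Round 3 (the home team proposes): the away team can get 240 next round, worth 0.64 × 240 = 153.6 now, so the home team offers 153.6, keeping 86.4.
Round 2 (the away team proposes): the home team can get 86.4 next round, worth 0.96 × 86.4 = 82.944 now; the away team offers that and keeps 157.056.
Round 1 (the home team proposes): the away team can get 157.056 next round, worth 0.64 × 157.056 = 100.51584 now. The home team offers 100.51584 and keeps 240 − 100.51584 = 139.48416.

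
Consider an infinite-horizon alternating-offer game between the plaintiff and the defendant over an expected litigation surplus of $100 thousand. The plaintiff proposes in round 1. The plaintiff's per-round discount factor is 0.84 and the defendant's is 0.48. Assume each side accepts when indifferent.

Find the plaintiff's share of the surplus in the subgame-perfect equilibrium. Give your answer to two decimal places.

87.13

When the plaintiff proposes, the defendant accepts any offer worth at least 0.48 times what the defendant would get by proposing next round; and vice versa.
This gives x = 100 − 0.48y and y = 100 − 0.84x, where x and y are each side's share when it proposes.
Hence (1 − 0.48·0.84)x = 100(1 − 0.48), i.e. 0.5968·x = 52.
x ≈ 87.1314; the defendant's share is 100 − x ≈ 12.8686.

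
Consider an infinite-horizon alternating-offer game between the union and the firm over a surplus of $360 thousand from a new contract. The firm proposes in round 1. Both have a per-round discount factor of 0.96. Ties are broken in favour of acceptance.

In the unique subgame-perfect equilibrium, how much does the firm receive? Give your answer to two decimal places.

Let x be the firm's share when the firm proposes and y be the union's share when the union proposes.
The union accepts iff offered ≥ 0.96·y, so x = 360 − 0.96y. Symmetrically y = 360 − 0.96x.
Substituting: x = 360 − 0.96(360 − 0.96x), giving x(1 − 0.96·0.96) = 360(1 − 0.96).
So x = 360 × 0.04 / 0.0784 ≈ 183.6735, and the union receives 360 − x ≈ 176.3265.

183.67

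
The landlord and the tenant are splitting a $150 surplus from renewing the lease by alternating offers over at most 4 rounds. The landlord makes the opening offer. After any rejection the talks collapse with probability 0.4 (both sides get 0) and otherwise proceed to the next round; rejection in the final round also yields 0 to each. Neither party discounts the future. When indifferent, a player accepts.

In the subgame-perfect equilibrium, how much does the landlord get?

By backward induction:
Round 4 (the tenant proposes): rejection yields 0 for the landlord; the tenant offers 0 and keeps 150.
Round 3 (the landlord proposes): rejecting gives the tenant an expected 0.6 × 150 = 90; the landlord offers that and keeps 60.
Round 2 (the tenant proposes): rejecting gives the landlord an expected 0.6 × 60 = 36; the tenant offers that and keeps 114.
Round 1 (the landlord proposes): rejecting gives the tenant an expected 0.6 × 114 = 68.4; the landlord offers that and keeps 81.6.

81.6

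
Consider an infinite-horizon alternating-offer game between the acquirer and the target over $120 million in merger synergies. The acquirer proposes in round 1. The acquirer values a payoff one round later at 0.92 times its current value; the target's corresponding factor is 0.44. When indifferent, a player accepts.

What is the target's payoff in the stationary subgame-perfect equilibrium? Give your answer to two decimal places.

7.10

In a stationary SPE each proposer offers the other exactly their discounted continuation value.
If the acquirer keeps x when proposing and the target keeps y when proposing, then x = 120 − 0.44y and y = 120 − 0.92x.
Solving: x = 120(1 − 0.44) / (1 − 0.92·0.44) = 67.2 / 0.5952 ≈ 112.9032.
The target gets 120 − 112.9032 ≈ 7.0968.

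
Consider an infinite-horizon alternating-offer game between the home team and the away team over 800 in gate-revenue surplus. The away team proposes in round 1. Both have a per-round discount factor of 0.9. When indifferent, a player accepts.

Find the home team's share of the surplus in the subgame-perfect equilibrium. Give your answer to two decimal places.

Let x be the away team's share when the away team proposes and y be the home team's share when the home team proposes.
The home team accepts iff offered ≥ 0.9·y, so x = 800 − 0.9y. Symmetrically y = 800 − 0.9x.
Substituting: x = 800 − 0.9(800 − 0.9x), giving x(1 − 0.9·0.9) = 800(1 − 0.9).
So x = 800 × 0.1 / 0.19 ≈ 421.0526, and the home team receives 800 − x ≈ 378.9474.

378.95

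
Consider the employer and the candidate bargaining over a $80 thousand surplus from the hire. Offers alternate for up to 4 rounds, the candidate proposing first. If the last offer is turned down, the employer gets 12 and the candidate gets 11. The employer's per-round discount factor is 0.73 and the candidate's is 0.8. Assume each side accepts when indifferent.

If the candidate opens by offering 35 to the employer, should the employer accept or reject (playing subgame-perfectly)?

Reject

Work out the employer's continuation value if the offer is rejected.
Round 4 (the employer proposes): the candidate gets 11 if talks fail, so the employer offers 11 and keeps 69.
Round 3 (the candidate proposes): the employer can get 69 next round, worth 0.73 × 69 = 50.37 now. The candidate offers 50.37 and keeps 80 − 50.37 = 29.63.
Round 2 (the employer proposes): the candidate can get 29.63 next round, worth 0.8 × 29.63 = 23.704 now, so the employer offers 23.704, keeping 56.296.
So by rejecting in round 1, the employer gets 56.296 next round, worth 0.73 × 56.296 = 41.09608 now.
Offer 35 < 41.09608, so the employer rejects.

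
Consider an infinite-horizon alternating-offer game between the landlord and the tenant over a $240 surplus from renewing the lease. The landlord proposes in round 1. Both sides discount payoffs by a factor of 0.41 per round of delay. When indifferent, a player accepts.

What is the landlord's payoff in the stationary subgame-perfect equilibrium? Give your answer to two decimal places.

In a stationary SPE each proposer offers the other exactly their discounted continuation value.
If the landlord keeps x when proposing and the tenant keeps y when proposing, then x = 240 − 0.41y and y = 240 − 0.41x.
Solving: x = 240(1 − 0.41) / (1 − 0.41·0.41) = 141.6 / 0.8319 ≈ 170.2128.
The tenant gets 240 − 170.2128 ≈ 69.7872.

170.21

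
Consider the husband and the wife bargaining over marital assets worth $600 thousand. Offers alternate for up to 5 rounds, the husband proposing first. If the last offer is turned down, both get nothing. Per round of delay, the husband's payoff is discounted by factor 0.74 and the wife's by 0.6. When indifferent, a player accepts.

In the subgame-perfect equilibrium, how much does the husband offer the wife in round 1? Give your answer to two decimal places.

135.16

Work backward from the last round.
Round 5 (the husband proposes): the wife will accept anything ≥ 0, so the husband offers 0 and keeps 600.
Round 4 (the wife proposes): the husband can get 600 next round, worth 0.74 × 600 = 444 now, so the wife offers 444, keeping 156.
Round 3 (the husband proposes): the wife can get 156 next round, worth 0.6 × 156 = 93.6 now; the husband offers that and keeps 506.4.
Round 2 (the wife proposes): the husband can get 506.4 next round, worth 0.74 × 506.4 = 374.736 now; the wife offers that and keeps 225.264.
Round 1 (the husband proposes): the wife can get 225.264 next round, worth 0.6 × 225.264 = 135.1584 now; the husband offers that and keeps 464.8416.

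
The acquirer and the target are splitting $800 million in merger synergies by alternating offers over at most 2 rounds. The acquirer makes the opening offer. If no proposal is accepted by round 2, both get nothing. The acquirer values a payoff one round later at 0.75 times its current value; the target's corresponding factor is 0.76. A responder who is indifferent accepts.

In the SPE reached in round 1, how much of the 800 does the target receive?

608

Round 2 (the target proposes): rejection yields 0 for the acquirer; the target offers 0 and keeps 800.
Round 1 (the acquirer proposes): the target can get 800 next round, worth 0.76 × 800 = 608 now, so the acquirer offers 608, keeping 192.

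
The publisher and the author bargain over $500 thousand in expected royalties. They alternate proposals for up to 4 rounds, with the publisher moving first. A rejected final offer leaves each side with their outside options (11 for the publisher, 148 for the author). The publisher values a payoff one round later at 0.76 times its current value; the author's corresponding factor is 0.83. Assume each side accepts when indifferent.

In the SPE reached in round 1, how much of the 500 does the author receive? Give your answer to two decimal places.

355.62

Round 4 (the author proposes): the publisher gets 11 if talks fail, so the author offers 11 and keeps 489.
Round 3 (the publisher proposes): the author can get 489 next round, worth 0.83 × 489 = 405.87 now, so the publisher offers 405.87, keeping 94.13.
Round 2 (the author proposes): the publisher can get 94.13 next round, worth 0.76 × 94.13 = 71.5388 now, so the author offers 71.5388, keeping 428.4612.
Round 1 (the publisher proposes): the author can get 428.4612 next round, worth 0.83 × 428.4612 = 355.622796 now. The publisher offers 355.622796 and keeps 500 − 355.622796 = 144.377204.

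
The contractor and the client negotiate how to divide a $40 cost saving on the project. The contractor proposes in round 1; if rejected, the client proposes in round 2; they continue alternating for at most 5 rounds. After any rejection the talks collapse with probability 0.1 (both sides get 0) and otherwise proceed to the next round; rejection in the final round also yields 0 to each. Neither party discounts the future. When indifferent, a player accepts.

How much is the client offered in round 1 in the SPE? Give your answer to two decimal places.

6.52

Round 5 (the contractor proposes): rejection yields 0 for the client; the contractor offers 0 and keeps 40.
Round 4 (the client proposes): rejecting gives the contractor an expected 0.9 × 40 = 36, so the client offers 36, keeping 4.
Round 3 (the contractor proposes): rejecting gives the client an expected 0.9 × 4 = 3.6; the contractor offers that and keeps 36.4.
Round 2 (the client proposes): rejecting gives the contractor an expected 0.9 × 36.4 = 32.76. The client offers 32.76 and keeps 40 − 32.76 = 7.24.
Round 1 (the contractor proposes): rejecting gives the client an expected 0.9 × 7.24 = 6.516; the contractor offers that and keeps 33.484.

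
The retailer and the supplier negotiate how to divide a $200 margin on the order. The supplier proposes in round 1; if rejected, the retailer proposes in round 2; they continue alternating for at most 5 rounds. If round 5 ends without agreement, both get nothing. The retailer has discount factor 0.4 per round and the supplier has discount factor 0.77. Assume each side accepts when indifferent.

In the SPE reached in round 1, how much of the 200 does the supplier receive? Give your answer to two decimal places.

175.93

Round 5 (the supplier proposes): rejection yields 0 for the retailer; the supplier offers 0 and keeps 200.
Round 4 (the retailer proposes): the supplier can get 200 next round, worth 0.77 × 200 = 154 now, so the retailer offers 154, keeping 46.
Round 3 (the supplier proposes): the retailer can get 46 next round, worth 0.4 × 46 = 18.4 now, so the supplier offers 18.4, keeping 181.6.
Round 2 (the retailer proposes): the supplier can get 181.6 next round, worth 0.77 × 181.6 = 139.832 now; the retailer offers that and keeps 60.168.
Round 1 (the supplier proposes): the retailer can get 60.168 next round, worth 0.4 × 60.168 = 24.0672 now, so the supplier offers 24.0672, keeping 175.9328.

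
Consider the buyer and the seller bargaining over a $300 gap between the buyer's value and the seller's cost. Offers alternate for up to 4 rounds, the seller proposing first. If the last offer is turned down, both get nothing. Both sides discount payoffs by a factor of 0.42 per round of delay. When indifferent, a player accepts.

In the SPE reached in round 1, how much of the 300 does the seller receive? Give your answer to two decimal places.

Work backward from the last round.
Round 4 (the buyer proposes): rejection yields 0 for the seller; the buyer offers 0 and keeps 300.
Round 3 (the seller proposes): the buyer can get 300 next round, worth 0.42 × 300 = 126 now; the seller offers that and keeps 174.
Round 2 (the buyer proposes): the seller can get 174 next round, worth 0.42 × 174 = 73.08 now; the buyer offers that and keeps 226.92.
Round 1 (the seller proposes): the buyer can get 226.92 next round, worth 0.42 × 226.92 = 95.3064 now, so the seller offers 95.3064, keeping 204.6936.

204.69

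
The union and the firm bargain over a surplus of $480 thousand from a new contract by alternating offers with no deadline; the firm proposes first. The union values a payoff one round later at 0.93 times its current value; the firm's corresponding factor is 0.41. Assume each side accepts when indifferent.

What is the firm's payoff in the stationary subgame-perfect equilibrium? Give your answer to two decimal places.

54.31

In a stationary SPE each proposer offers the other exactly their discounted continuation value.
If the firm keeps x when proposing and the union keeps y when proposing, then x = 480 − 0.93y and y = 480 − 0.41x.
Solving: x = 480(1 − 0.93) / (1 − 0.41·0.93) = 33.6 / 0.6187 ≈ 54.3074.
The union gets 480 − 54.3074 ≈ 425.6926.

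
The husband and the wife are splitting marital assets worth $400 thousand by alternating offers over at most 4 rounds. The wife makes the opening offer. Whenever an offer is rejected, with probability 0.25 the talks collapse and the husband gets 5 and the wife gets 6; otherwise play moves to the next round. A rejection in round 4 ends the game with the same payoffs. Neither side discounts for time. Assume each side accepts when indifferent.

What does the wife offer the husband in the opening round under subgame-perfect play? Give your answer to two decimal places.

242.05

Round 4 (the husband proposes): the wife gets 6 if talks fail, so the husband offers 6 and keeps 394.
Round 3 (the wife proposes): rejecting gives the husband an expected 0.75 × 394 + 0.25 × 5 = 296.75, so the wife offers 296.75, keeping 103.25.
Round 2 (the husband proposes): rejecting gives the wife an expected 0.75 × 103.25 + 0.25 × 6 = 78.9375, so the husband offers 78.9375, keeping 321.0625.
Round 1 (the wife proposes): rejecting gives the husband an expected 0.75 × 321.0625 + 0.25 × 5 = 242.046875. The wife offers 242.046875 and keeps 400 − 242.046875 = 157.953125.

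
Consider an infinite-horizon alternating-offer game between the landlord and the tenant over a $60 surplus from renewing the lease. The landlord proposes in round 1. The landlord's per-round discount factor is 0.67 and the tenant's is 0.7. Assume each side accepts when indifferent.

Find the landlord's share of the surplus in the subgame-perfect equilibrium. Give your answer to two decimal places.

33.90

When the landlord proposes, the tenant accepts any offer worth at least 0.7 times what the tenant would get by proposing next round; and vice versa.
This gives x = 60 − 0.7y and y = 60 − 0.67x, where x and y are each side's share when it proposes.
Hence (1 − 0.7·0.67)x = 60(1 − 0.7), i.e. 0.531·x = 18.
x ≈ 33.8983; the tenant's share is 60 − x ≈ 26.1017.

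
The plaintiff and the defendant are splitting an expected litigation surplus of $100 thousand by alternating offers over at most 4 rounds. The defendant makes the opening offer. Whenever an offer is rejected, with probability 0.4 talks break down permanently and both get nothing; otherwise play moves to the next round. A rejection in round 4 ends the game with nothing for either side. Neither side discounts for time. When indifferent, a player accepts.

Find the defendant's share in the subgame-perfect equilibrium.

54.4

Round 4 (the plaintiff proposes): the defendant will accept anything ≥ 0, so the plaintiff offers 0 and keeps 100.
Round 3 (the defendant proposes): rejecting gives the plaintiff an expected 0.6 × 100 = 60. The defendant offers 60 and keeps 100 − 60 = 40.
Round 2 (the plaintiff proposes): rejecting gives the defendant an expected 0.6 × 40 = 24. The plaintiff offers 24 and keeps 100 − 24 = 76.
Round 1 (the defendant proposes): rejecting gives the plaintiff an expected 0.6 × 76 = 45.6. The defendant offers 45.6 and keeps 100 − 45.6 = 54.4.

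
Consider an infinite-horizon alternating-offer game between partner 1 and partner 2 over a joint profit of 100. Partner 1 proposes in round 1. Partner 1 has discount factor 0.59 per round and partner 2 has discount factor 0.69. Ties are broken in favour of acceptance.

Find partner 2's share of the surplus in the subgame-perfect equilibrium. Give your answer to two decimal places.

In a stationary SPE each proposer offers the other exactly their discounted continuation value.
If partner 1 keeps x when proposing and partner 2 keeps y when proposing, then x = 100 − 0.69y and y = 100 − 0.59x.
Solving: x = 100(1 − 0.69) / (1 − 0.59·0.69) = 31 / 0.5929 ≈ 52.2854.
Partner 2 gets 100 − 52.2854 ≈ 47.7146.

47.71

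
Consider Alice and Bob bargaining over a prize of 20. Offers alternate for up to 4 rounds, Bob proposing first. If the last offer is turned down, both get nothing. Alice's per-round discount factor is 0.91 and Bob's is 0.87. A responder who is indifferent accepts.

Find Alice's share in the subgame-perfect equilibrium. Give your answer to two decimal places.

16.77

Round 4 (Alice proposes): rejection yields 0 for Bob; Alice offers 0 and keeps 20.
Round 3 (Bob proposes): Alice can get 20 next round, worth 0.91 × 20 = 18.2 now, so Bob offers 18.2, keeping 1.8.
Round 2 (Alice proposes): Bob can get 1.8 next round, worth 0.87 × 1.8 = 1.566 now. Alice offers 1.566 and keeps 20 − 1.566 = 18.434.
Round 1 (Bob proposes): Alice can get 18.434 next round, worth 0.91 × 18.434 = 16.77494 now; Bob offers that and keeps 3.22506.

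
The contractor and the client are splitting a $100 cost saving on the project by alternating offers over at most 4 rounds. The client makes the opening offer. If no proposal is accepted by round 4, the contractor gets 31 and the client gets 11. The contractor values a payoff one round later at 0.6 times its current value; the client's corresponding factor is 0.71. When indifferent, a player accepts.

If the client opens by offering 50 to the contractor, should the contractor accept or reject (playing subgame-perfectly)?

Accept

Round 4 (the contractor proposes): the client gets 11 if talks fail, so the contractor offers 11 and keeps 89.
Round 3 (the client proposes): the contractor can get 89 next round, worth 0.6 × 89 = 53.4 now, so the client offers 53.4, keeping 46.6.
Round 2 (the contractor proposes): the client can get 46.6 next round, worth 0.71 × 46.6 = 33.086 now. The contractor offers 33.086 and keeps 100 − 33.086 = 66.914.
So by rejecting in round 1, the contractor gets 66.914 next round, worth 0.6 × 66.914 = 40.1484 now.
Offer 50 ≥ 40.1484, so the contractor accepts.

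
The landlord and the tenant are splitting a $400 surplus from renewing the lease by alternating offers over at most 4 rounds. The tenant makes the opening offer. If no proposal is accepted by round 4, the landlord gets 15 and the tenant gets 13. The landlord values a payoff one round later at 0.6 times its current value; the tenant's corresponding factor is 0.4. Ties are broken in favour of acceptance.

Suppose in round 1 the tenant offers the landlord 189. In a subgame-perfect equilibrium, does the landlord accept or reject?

Reject

Round 4 (the landlord proposes): the tenant gets 13 if talks fail, so the landlord offers 13 and keeps 387.
Round 3 (the tenant proposes): the landlord can get 387 next round, worth 0.6 × 387 = 232.2 now. The tenant offers 232.2 and keeps 400 − 232.2 = 167.8.
Round 2 (the landlord proposes): the tenant can get 167.8 next round, worth 0.4 × 167.8 = 67.12 now. The landlord offers 67.12 and keeps 400 − 67.12 = 332.88.
So by rejecting in round 1, the landlord gets 332.88 next round, worth 0.6 × 332.88 = 199.728 now.
Offer 189 < 199.728, so the landlord rejects.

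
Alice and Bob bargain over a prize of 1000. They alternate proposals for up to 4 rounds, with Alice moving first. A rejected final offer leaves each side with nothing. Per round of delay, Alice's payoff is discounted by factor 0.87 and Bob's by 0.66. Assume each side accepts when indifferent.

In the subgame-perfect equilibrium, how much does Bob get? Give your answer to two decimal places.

464.77

Round 4 (Bob proposes): Alice will accept anything ≥ 0, so Bob offers 0 and keeps 1000.
Round 3 (Alice proposes): Bob can get 1000 next round, worth 0.66 × 1000 = 660 now. Alice offers 660 and keeps 1000 − 660 = 340.
Round 2 (Bob proposes): Alice can get 340 next round, worth 0.87 × 340 = 295.8 now; Bob offers that and keeps 704.2.
Round 1 (Alice proposes): Bob can get 704.2 next round, worth 0.66 × 704.2 = 464.772 now. Alice offers 464.772 and keeps 1000 − 464.772 = 535.228.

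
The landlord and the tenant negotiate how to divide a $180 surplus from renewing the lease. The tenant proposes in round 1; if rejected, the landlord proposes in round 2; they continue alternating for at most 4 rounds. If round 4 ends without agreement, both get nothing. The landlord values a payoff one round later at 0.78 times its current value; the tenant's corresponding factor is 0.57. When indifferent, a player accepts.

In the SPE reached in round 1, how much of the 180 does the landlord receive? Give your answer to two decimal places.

Solve by backward induction from round 4.
Round 4 (the landlord proposes): rejection yields 0 for the tenant; the landlord offers 0 and keeps 180.
Round 3 (the tenant proposes): the landlord can get 180 next round, worth 0.78 × 180 = 140.4 now, so the tenant offers 140.4, keeping 39.6.
Round 2 (the landlord proposes): the tenant can get 39.6 next round, worth 0.57 × 39.6 = 22.572 now, so the landlord offers 22.572, keeping 157.428.
Round 1 (the tenant proposes): the landlord can get 157.428 next round, worth 0.78 × 157.428 = 122.79384 now, so the tenant offers 122.79384, keeping 57.20616.

122.79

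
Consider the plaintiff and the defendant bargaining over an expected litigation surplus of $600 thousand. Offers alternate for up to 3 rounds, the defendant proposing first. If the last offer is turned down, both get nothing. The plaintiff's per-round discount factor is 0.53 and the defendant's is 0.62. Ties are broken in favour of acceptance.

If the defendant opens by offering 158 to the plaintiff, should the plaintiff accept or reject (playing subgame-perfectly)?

Accept

Work out the plaintiff's continuation value if the offer is rejected.
Round 3 (the defendant proposes): the plaintiff will accept anything ≥ 0, so the defendant offers 0 and keeps 600.
Round 2 (the plaintiff proposes): the defendant can get 600 next round, worth 0.62 × 600 = 372 now, so the plaintiff offers 372, keeping 228.
So by rejecting in round 1, the plaintiff gets 228 next round, worth 0.53 × 228 = 120.84 now.
Offer 158 ≥ 120.84, so the plaintiff accepts.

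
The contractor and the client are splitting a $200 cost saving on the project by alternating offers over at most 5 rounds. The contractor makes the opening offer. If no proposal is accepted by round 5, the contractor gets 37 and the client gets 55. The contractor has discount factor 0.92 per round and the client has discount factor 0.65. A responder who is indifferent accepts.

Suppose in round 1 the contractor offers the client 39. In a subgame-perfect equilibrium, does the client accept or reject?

Accept

Round 5 (the contractor proposes): the client gets 55 if talks fail, so the contractor offers 55 and keeps 145.
Round 4 (the client proposes): the contractor can get 145 next round, worth 0.92 × 145 = 133.4 now; the client offers that and keeps 66.6.
Round 3 (the contractor proposes): the client can get 66.6 next round, worth 0.65 × 66.6 = 43.29 now. The contractor offers 43.29 and keeps 200 − 43.29 = 156.71.
Round 2 (the client proposes): the contractor can get 156.71 next round, worth 0.92 × 156.71 = 144.1732 now; the client offers that and keeps 55.8268.
So by rejecting in round 1, the client gets 55.8268 next round, worth 0.65 × 55.8268 = 36.28742 now.
Offer 39 ≥ 36.28742, so the client accepts.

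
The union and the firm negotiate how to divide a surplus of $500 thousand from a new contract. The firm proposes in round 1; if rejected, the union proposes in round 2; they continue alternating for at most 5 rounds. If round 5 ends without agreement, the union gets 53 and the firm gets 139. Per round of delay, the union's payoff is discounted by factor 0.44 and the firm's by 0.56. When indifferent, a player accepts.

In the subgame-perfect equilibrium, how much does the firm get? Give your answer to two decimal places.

376.13

Work backward from the last round.
Round 5 (the firm proposes): the union gets 53 if talks fail, so the firm offers 53 and keeps 447.
Round 4 (the union proposes): the firm can get 447 next round, worth 0.56 × 447 = 250.32 now, so the union offers 250.32, keeping 249.68.
Round 3 (the firm proposes): the union can get 249.68 next round, worth 0.44 × 249.68 = 109.8592 now; the firm offers that and keeps 390.1408.
Round 2 (the union proposes): the firm can get 390.1408 next round, worth 0.56 × 390.1408 = 218.478848 now, so the union offers 218.478848, keeping 281.521152.
Round 1 (the firm proposes): the union can get 281.521152 next round, worth 0.44 × 281.521152 = 123.86930688 now; the firm offers that and keeps 376.13069312.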